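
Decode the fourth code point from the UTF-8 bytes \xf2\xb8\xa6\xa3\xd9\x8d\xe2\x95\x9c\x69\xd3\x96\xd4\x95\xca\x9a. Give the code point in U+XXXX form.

Offset 0: leading byte 0xF2 = 11110010 → 4-byte char #1 = F2 B8 A6 A3.
Offset 4: leading byte 0xD9 = 11011001 → 2-byte char #2 = D9 8D.
Offset 6: leading byte 0xE2 = 11100010 → 3-byte char #3 = E2 95 9C.
Offset 9: leading byte 0x69 = 01101001 → 1-byte char #4 = 69.
Leading byte 0x69 = 01101001 matches 0xxxxxxx → 1-byte sequence.
Byte 1: 0x69 = 01101001, payload 1101001 (7 bits).
Concatenate: 1101001 = 0x69 (7 bits → U+0069).

U+0069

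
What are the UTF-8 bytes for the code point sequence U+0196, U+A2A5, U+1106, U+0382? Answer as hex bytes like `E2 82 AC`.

U+0196: 2-byte form → C6 96.
U+A2A5: 3-byte form → EA 8A A5.
U+1106: 3-byte form → E1 84 86.
U+0382: 2-byte form → CE 82.
Concatenated (10 bytes): C6 96 EA 8A A5 E1 84 86 CE 82.

C6 96 EA 8A A5 E1 84 86 CE 82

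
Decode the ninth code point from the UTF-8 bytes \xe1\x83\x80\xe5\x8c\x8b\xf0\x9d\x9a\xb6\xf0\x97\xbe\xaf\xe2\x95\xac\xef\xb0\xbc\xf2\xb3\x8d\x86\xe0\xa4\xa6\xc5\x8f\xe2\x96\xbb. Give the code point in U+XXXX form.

U+014F

Offset 0: leading byte 0xE1 = 11100001 → 3-byte char #1 = E1 83 80.
Offset 3: leading byte 0xE5 = 11100101 → 3-byte char #2 = E5 8C 8B.
Offset 6: leading byte 0xF0 = 11110000 → 4-byte char #3 = F0 9D 9A B6.
Offset 10: leading byte 0xF0 = 11110000 → 4-byte char #4 = F0 97 BE AF.
Offset 14: leading byte 0xE2 = 11100010 → 3-byte char #5 = E2 95 AC.
Offset 17: leading byte 0xEF = 11101111 → 3-byte char #6 = EF B0 BC.
Offset 20: leading byte 0xF2 = 11110010 → 4-byte char #7 = F2 B3 8D 86.
Offset 24: leading byte 0xE0 = 11100000 → 3-byte char #8 = E0 A4 A6.
Offset 27: leading byte 0xC5 = 11000101 → 2-byte char #9 = C5 8F.
Leading byte 0xC5 = 11000101 matches 110xxxxx → 2-byte sequence.
Byte 1: 0xC5 = 11000101, payload 00101 (5 bits).
Byte 2: 0x8F = 10001111 (10xxxxxx ✓), payload 001111.
Concatenate: 00101001111 = 0x14F (11 bits → U+014F).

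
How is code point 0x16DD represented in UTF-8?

E1 9B 9D

U+16DD = 0x16DD = 5853 decimal. In range U+0800–U+FFFF → 3-byte form: 1110xxxx 10xxxxxx 10xxxxxx.
Binary (16 bits): 0001011011011101.
Split 4+6+6: 0001 | 011011 | 011101.
Byte 1: 11100001 = 0xE1.
Byte 2: 10011011 = 0x9B.
Byte 3: 10011101 = 0x9D.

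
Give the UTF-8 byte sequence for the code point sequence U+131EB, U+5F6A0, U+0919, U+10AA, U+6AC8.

F0 93 87 AB F1 9F 9A A0 E0 A4 99 E1 82 AA E6 AB 88

U+131EB: 4-byte form → F0 93 87 AB.
U+5F6A0: 4-byte form → F1 9F 9A A0.
U+0919: 3-byte form → E0 A4 99.
U+10AA: 3-byte form → E1 82 AA.
U+6AC8: 3-byte form → E6 AB 88.
Concatenated (17 bytes): F0 93 87 AB F1 9F 9A A0 E0 A4 99 E1 82 AA E6 AB 88.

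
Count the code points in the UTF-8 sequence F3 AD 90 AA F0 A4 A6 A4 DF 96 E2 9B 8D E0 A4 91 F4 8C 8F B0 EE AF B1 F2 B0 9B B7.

8

Byte at offset 0: 0xF3 = 11110011 → 4-byte char (#1). Advance 4.
Byte at offset 4: 0xF0 = 11110000 → 4-byte char (#2). Advance 4.
Byte at offset 8: 0xDF = 11011111 → 2-byte char (#3). Advance 2.
Byte at offset 10: 0xE2 = 11100010 → 3-byte char (#4). Advance 3.
Byte at offset 13: 0xE0 = 11100000 → 3-byte char (#5). Advance 3.
Byte at offset 16: 0xF4 = 11110100 → 4-byte char (#6). Advance 4.
Byte at offset 20: 0xEE = 11101110 → 3-byte char (#7). Advance 3.
Byte at offset 23: 0xF2 = 11110010 → 4-byte char (#8). Advance 4.
Reached end at offset 27 after 8 code points.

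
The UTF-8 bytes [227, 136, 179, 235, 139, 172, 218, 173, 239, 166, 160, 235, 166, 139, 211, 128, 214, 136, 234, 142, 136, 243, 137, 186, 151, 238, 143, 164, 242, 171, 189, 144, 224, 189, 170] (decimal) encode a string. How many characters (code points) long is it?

Byte at offset 0: 0xE3 = 11100011 → 3-byte char (#1). Advance 3.
Byte at offset 3: 0xEB = 11101011 → 3-byte char (#2). Advance 3.
Byte at offset 6: 0xDA = 11011010 → 2-byte char (#3). Advance 2.
Byte at offset 8: 0xEF = 11101111 → 3-byte char (#4). Advance 3.
Byte at offset 11: 0xEB = 11101011 → 3-byte char (#5). Advance 3.
Byte at offset 14: 0xD3 = 11010011 → 2-byte char (#6). Advance 2.
Byte at offset 16: 0xD6 = 11010110 → 2-byte char (#7). Advance 2.
Byte at offset 18: 0xEA = 11101010 → 3-byte char (#8). Advance 3.
Byte at offset 21: 0xF3 = 11110011 → 4-byte char (#9). Advance 4.
Byte at offset 25: 0xEE = 11101110 → 3-byte char (#10). Advance 3.
Byte at offset 28: 0xF2 = 11110010 → 4-byte char (#11). Advance 4.
Byte at offset 32: 0xE0 = 11100000 → 3-byte char (#12). Advance 3.
Reached end at offset 35 after 12 code points.

12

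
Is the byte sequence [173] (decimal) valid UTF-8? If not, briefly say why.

Byte 0xAD = 10101101 has the form 10xxxxxx — a continuation byte — but there is no preceding leading byte.

invalid (continuation byte with no leading byte)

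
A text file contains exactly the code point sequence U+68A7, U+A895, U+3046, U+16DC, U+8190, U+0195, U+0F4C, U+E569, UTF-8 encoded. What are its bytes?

E6 A2 A7 EA A2 95 E3 81 86 E1 9B 9C E8 86 90 C6 95 E0 BD 8C EE 95 A9

U+68A7: 3-byte form → E6 A2 A7.
U+A895: 3-byte form → EA A2 95.
U+3046: 3-byte form → E3 81 86.
U+16DC: 3-byte form → E1 9B 9C.
U+8190: 3-byte form → E8 86 90.
U+0195: 2-byte form → C6 95.
U+0F4C: 3-byte form → E0 BD 8C.
U+E569: 3-byte form → EE 95 A9.
Concatenated (23 bytes): E6 A2 A7 EA A2 95 E3 81 86 E1 9B 9C E8 86 90 C6 95 E0 BD 8C EE 95 A9.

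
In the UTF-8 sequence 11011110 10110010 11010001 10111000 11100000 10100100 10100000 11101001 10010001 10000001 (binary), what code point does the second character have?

U+0478

Offset 0: leading byte 0xDE = 11011110 → 2-byte char #1 = DE B2.
Offset 2: leading byte 0xD1 = 11010001 → 2-byte char #2 = D1 B8.
Leading byte 0xD1 = 11010001 matches 110xxxxx → 2-byte sequence.
Byte 1: 0xD1 = 11010001, payload 10001 (5 bits).
Byte 2: 0xB8 = 10111000 (10xxxxxx ✓), payload 111000.
Concatenate: 10001111000 = 0x478 (11 bits → U+0478).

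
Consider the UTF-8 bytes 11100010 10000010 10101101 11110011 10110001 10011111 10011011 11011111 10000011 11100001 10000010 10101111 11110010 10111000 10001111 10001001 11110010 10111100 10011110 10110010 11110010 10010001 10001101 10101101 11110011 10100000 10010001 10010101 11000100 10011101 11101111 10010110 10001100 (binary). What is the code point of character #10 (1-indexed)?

Offset 0: leading byte 0xE2 = 11100010 → 3-byte char #1 = E2 82 AD.
Offset 3: leading byte 0xF3 = 11110011 → 4-byte char #2 = F3 B1 9F 9B.
Offset 7: leading byte 0xDF = 11011111 → 2-byte char #3 = DF 83.
Offset 9: leading byte 0xE1 = 11100001 → 3-byte char #4 = E1 82 AF.
Offset 12: leading byte 0xF2 = 11110010 → 4-byte char #5 = F2 B8 8F 89.
Offset 16: leading byte 0xF2 = 11110010 → 4-byte char #6 = F2 BC 9E B2.
Offset 20: leading byte 0xF2 = 11110010 → 4-byte char #7 = F2 91 8D AD.
Offset 24: leading byte 0xF3 = 11110011 → 4-byte char #8 = F3 A0 91 95.
Offset 28: leading byte 0xC4 = 11000100 → 2-byte char #9 = C4 9D.
Offset 30: leading byte 0xEF = 11101111 → 3-byte char #10 = EF 96 8C.
Leading byte 0xEF = 11101111 matches 1110xxxx → 3-byte sequence.
Byte 1: 0xEF = 11101111, payload 1111 (4 bits).
Byte 2: 0x96 = 10010110 (10xxxxxx ✓), payload 010110.
Byte 3: 0x8C = 10001100 (10xxxxxx ✓), payload 001100.
Concatenate: 1111010110001100 = 0xF58C (16 bits → U+F58C).

U+F58C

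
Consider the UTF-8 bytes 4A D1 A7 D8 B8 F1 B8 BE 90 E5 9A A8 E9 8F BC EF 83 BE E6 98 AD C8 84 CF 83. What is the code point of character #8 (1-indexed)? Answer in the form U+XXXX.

Offset 0: leading byte 0x4A = 01001010 → 1-byte char #1 = 4A.
Offset 1: leading byte 0xD1 = 11010001 → 2-byte char #2 = D1 A7.
Offset 3: leading byte 0xD8 = 11011000 → 2-byte char #3 = D8 B8.
Offset 5: leading byte 0xF1 = 11110001 → 4-byte char #4 = F1 B8 BE 90.
Offset 9: leading byte 0xE5 = 11100101 → 3-byte char #5 = E5 9A A8.
Offset 12: leading byte 0xE9 = 11101001 → 3-byte char #6 = E9 8F BC.
Offset 15: leading byte 0xEF = 11101111 → 3-byte char #7 = EF 83 BE.
Offset 18: leading byte 0xE6 = 11100110 → 3-byte char #8 = E6 98 AD.
Leading byte 0xE6 = 11100110 matches 1110xxxx → 3-byte sequence.
Byte 1: 0xE6 = 11100110, payload 0110 (4 bits).
Byte 2: 0x98 = 10011000 (10xxxxxx ✓), payload 011000.
Byte 3: 0xAD = 10101101 (10xxxxxx ✓), payload 101101.
Concatenate: 0110011000101101 = 0x662D (16 bits → U+662D).

U+662D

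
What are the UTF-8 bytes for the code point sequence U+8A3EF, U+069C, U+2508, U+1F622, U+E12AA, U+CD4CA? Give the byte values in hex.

F2 8A 8F AF DA 9C E2 94 88 F0 9F 98 A2 F3 A1 8A AA F3 8D 93 8A

U+8A3EF: 4-byte form → F2 8A 8F AF.
U+069C: 2-byte form → DA 9C.
U+2508: 3-byte form → E2 94 88.
U+1F622: 4-byte form → F0 9F 98 A2.
U+E12AA: 4-byte form → F3 A1 8A AA.
U+CD4CA: 4-byte form → F3 8D 93 8A.
Concatenated (21 bytes): F2 8A 8F AF DA 9C E2 94 88 F0 9F 98 A2 F3 A1 8A AA F3 8D 93 8A.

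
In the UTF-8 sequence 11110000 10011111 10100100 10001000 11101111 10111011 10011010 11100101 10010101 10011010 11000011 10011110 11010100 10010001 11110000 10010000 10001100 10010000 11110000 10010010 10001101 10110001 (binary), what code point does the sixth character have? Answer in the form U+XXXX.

Offset 0: leading byte 0xF0 = 11110000 → 4-byte char #1 = F0 9F A4 88.
Offset 4: leading byte 0xEF = 11101111 → 3-byte char #2 = EF BB 9A.
Offset 7: leading byte 0xE5 = 11100101 → 3-byte char #3 = E5 95 9A.
Offset 10: leading byte 0xC3 = 11000011 → 2-byte char #4 = C3 9E.
Offset 12: leading byte 0xD4 = 11010100 → 2-byte char #5 = D4 91.
Offset 14: leading byte 0xF0 = 11110000 → 4-byte char #6 = F0 90 8C 90.
Leading byte 0xF0 = 11110000 matches 11110xxx → 4-byte sequence.
Byte 1: 0xF0 = 11110000, payload 000 (3 bits).
Byte 2: 0x90 = 10010000 (10xxxxxx ✓), payload 010000.
Byte 3: 0x8C = 10001100 (10xxxxxx ✓), payload 001100.
Byte 4: 0x90 = 10010000 (10xxxxxx ✓), payload 010000.
Concatenate: 000010000001100010000 = 0x10310 (21 bits → U+10310).

U+10310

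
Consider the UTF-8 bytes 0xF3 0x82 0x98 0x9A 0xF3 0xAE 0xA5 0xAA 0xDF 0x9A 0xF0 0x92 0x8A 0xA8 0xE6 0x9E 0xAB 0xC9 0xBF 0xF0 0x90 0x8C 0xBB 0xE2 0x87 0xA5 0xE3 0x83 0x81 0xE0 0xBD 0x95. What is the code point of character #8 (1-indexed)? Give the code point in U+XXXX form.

U+21E5

Offset 0: leading byte 0xF3 = 11110011 → 4-byte char #1 = F3 82 98 9A.
Offset 4: leading byte 0xF3 = 11110011 → 4-byte char #2 = F3 AE A5 AA.
Offset 8: leading byte 0xDF = 11011111 → 2-byte char #3 = DF 9A.
Offset 10: leading byte 0xF0 = 11110000 → 4-byte char #4 = F0 92 8A A8.
Offset 14: leading byte 0xE6 = 11100110 → 3-byte char #5 = E6 9E AB.
Offset 17: leading byte 0xC9 = 11001001 → 2-byte char #6 = C9 BF.
Offset 19: leading byte 0xF0 = 11110000 → 4-byte char #7 = F0 90 8C BB.
Offset 23: leading byte 0xE2 = 11100010 → 3-byte char #8 = E2 87 A5.
Leading byte 0xE2 = 11100010 matches 1110xxxx → 3-byte sequence.
Byte 1: 0xE2 = 11100010, payload 0010 (4 bits).
Byte 2: 0x87 = 10000111 (10xxxxxx ✓), payload 000111.
Byte 3: 0xA5 = 10100101 (10xxxxxx ✓), payload 100101.
Concatenate: 0010000111100101 = 0x21E5 (16 bits → U+21E5).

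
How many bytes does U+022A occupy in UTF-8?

U+022A = 0x22A. UTF-8 uses 1 byte below 0x80, 2 below 0x800, 3 below 0x10000, 4 up to 0x10FFFF. 0x22A is in U+0080–U+07FF → 2 bytes.

2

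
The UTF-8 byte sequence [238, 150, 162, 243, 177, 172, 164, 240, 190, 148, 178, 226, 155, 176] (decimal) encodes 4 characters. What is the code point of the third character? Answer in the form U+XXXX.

Offset 0: leading byte 0xEE = 11101110 → 3-byte char #1 = EE 96 A2.
Offset 3: leading byte 0xF3 = 11110011 → 4-byte char #2 = F3 B1 AC A4.
Offset 7: leading byte 0xF0 = 11110000 → 4-byte char #3 = F0 BE 94 B2.
Leading byte 0xF0 = 11110000 matches 11110xxx → 4-byte sequence.
Byte 1: 0xF0 = 11110000, payload 000 (3 bits).
Byte 2: 0xBE = 10111110 (10xxxxxx ✓), payload 111110.
Byte 3: 0x94 = 10010100 (10xxxxxx ✓), payload 010100.
Byte 4: 0xB2 = 10110010 (10xxxxxx ✓), payload 110010.
Concatenate: 000111110010100110010 = 0x3E532 (21 bits → U+3E532).

U+3E532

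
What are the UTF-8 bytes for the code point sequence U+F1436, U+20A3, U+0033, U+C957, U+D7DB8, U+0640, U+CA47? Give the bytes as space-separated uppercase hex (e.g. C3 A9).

F3 B1 90 B6 E2 82 A3 33 EC A5 97 F3 97 B6 B8 D9 80 EC A9 87

U+F1436: 4-byte form → F3 B1 90 B6.
U+20A3: 3-byte form → E2 82 A3.
U+0033: 1-byte form → 33.
U+C957: 3-byte form → EC A5 97.
U+D7DB8: 4-byte form → F3 97 B6 B8.
U+0640: 2-byte form → D9 80.
U+CA47: 3-byte form → EC A9 87.
Concatenated (20 bytes): F3 B1 90 B6 E2 82 A3 33 EC A5 97 F3 97 B6 B8 D9 80 EC A9 87.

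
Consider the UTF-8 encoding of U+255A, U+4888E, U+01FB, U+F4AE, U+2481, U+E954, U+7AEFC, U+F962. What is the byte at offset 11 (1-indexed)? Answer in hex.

1-indexed offset 11 is 0-indexed offset 10.
U+255A → 3-byte form E2 95 9A at offsets 0–2.
U+4888E → 4-byte form F1 88 A2 8E at offsets 3–6.
U+01FB → 2-byte form C7 BB at offsets 7–8.
U+F4AE → 3-byte form EF 92 AE at offsets 9–11.
Offset 10 falls in char 4's range; it's byte 2 of EF 92 AE = 0x92.

0x92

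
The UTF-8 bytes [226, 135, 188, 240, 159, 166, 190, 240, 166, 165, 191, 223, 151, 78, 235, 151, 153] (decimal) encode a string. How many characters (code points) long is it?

Byte at offset 0: 0xE2 = 11100010 → 3-byte char (#1). Advance 3.
Byte at offset 3: 0xF0 = 11110000 → 4-byte char (#2). Advance 4.
Byte at offset 7: 0xF0 = 11110000 → 4-byte char (#3). Advance 4.
Byte at offset 11: 0xDF = 11011111 → 2-byte char (#4). Advance 2.
Byte at offset 13: 0x4E = 01001110 → 1-byte char (#5). Advance 1.
Byte at offset 14: 0xEB = 11101011 → 3-byte char (#6). Advance 3.
Reached end at offset 17 after 6 code points.

6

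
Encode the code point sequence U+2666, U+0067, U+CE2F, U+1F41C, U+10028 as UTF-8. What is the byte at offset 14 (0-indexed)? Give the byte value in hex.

U+2666 → 3-byte form E2 99 A6 at offsets 0–2.
U+0067 → 1-byte form 67 at offsets 3–3.
U+CE2F → 3-byte form EC B8 AF at offsets 4–6.
U+1F41C → 4-byte form F0 9F 90 9C at offsets 7–10.
U+10028 → 4-byte form F0 90 80 A8 at offsets 11–14.
Offset 14 falls in char 5's range; it's byte 4 of F0 90 80 A8 = 0xA8.

0xA8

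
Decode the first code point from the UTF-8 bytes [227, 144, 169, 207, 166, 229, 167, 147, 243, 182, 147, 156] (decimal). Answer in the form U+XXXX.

U+3429

Offset 0: leading byte 0xE3 = 11100011 → 3-byte char #1 = E3 90 A9.
Leading byte 0xE3 = 11100011 matches 1110xxxx → 3-byte sequence.
Byte 1: 0xE3 = 11100011, payload 0011 (4 bits).
Byte 2: 0x90 = 10010000 (10xxxxxx ✓), payload 010000.
Byte 3: 0xA9 = 10101001 (10xxxxxx ✓), payload 101001.
Concatenate: 0011010000101001 = 0x3429 (16 bits → U+3429).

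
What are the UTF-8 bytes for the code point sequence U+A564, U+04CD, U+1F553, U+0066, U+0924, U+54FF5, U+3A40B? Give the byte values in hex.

U+A564: 3-byte form → EA 95 A4.
U+04CD: 2-byte form → D3 8D.
U+1F553: 4-byte form → F0 9F 95 93.
U+0066: 1-byte form → 66.
U+0924: 3-byte form → E0 A4 A4.
U+54FF5: 4-byte form → F1 94 BF B5.
U+3A40B: 4-byte form → F0 BA 90 8B.
Concatenated (21 bytes): EA 95 A4 D3 8D F0 9F 95 93 66 E0 A4 A4 F1 94 BF B5 F0 BA 90 8B.

EA 95 A4 D3 8D F0 9F 95 93 66 E0 A4 A4 F1 94 BF B5 F0 BA 90 8B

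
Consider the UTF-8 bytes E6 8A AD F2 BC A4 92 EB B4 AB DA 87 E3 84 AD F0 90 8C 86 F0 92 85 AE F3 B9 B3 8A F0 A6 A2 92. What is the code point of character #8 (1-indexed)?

Offset 0: leading byte 0xE6 = 11100110 → 3-byte char #1 = E6 8A AD.
Offset 3: leading byte 0xF2 = 11110010 → 4-byte char #2 = F2 BC A4 92.
Offset 7: leading byte 0xEB = 11101011 → 3-byte char #3 = EB B4 AB.
Offset 10: leading byte 0xDA = 11011010 → 2-byte char #4 = DA 87.
Offset 12: leading byte 0xE3 = 11100011 → 3-byte char #5 = E3 84 AD.
Offset 15: leading byte 0xF0 = 11110000 → 4-byte char #6 = F0 90 8C 86.
Offset 19: leading byte 0xF0 = 11110000 → 4-byte char #7 = F0 92 85 AE.
Offset 23: leading byte 0xF3 = 11110011 → 4-byte char #8 = F3 B9 B3 8A.
Leading byte 0xF3 = 11110011 matches 11110xxx → 4-byte sequence.
Byte 1: 0xF3 = 11110011, payload 011 (3 bits).
Byte 2: 0xB9 = 10111001 (10xxxxxx ✓), payload 111001.
Byte 3: 0xB3 = 10110011 (10xxxxxx ✓), payload 110011.
Byte 4: 0x8A = 10001010 (10xxxxxx ✓), payload 001010.
Concatenate: 011111001110011001010 = 0xF9CCA (21 bits → U+F9CCA).

U+F9CCA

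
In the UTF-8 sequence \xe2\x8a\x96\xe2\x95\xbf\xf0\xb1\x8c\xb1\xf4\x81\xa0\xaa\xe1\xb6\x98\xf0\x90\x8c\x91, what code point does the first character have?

U+2296

Offset 0: leading byte 0xE2 = 11100010 → 3-byte char #1 = E2 8A 96.
Leading byte 0xE2 = 11100010 matches 1110xxxx → 3-byte sequence.
Byte 1: 0xE2 = 11100010, payload 0010 (4 bits).
Byte 2: 0x8A = 10001010 (10xxxxxx ✓), payload 001010.
Byte 3: 0x96 = 10010110 (10xxxxxx ✓), payload 010110.
Concatenate: 0010001010010110 = 0x2296 (16 bits → U+2296).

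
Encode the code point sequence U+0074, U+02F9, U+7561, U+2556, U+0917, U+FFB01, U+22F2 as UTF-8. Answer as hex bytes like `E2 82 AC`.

U+0074: 1-byte form → 74.
U+02F9: 2-byte form → CB B9.
U+7561: 3-byte form → E7 95 A1.
U+2556: 3-byte form → E2 95 96.
U+0917: 3-byte form → E0 A4 97.
U+FFB01: 4-byte form → F3 BF AC 81.
U+22F2: 3-byte form → E2 8B B2.
Concatenated (19 bytes): 74 CB B9 E7 95 A1 E2 95 96 E0 A4 97 F3 BF AC 81 E2 8B B2.

74 CB B9 E7 95 A1 E2 95 96 E0 A4 97 F3 BF AC 81 E2 8B B2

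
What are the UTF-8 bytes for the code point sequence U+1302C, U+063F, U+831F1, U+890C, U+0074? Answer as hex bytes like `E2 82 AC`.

U+1302C: 4-byte form → F0 93 80 AC.
U+063F: 2-byte form → D8 BF.
U+831F1: 4-byte form → F2 83 87 B1.
U+890C: 3-byte form → E8 A4 8C.
U+0074: 1-byte form → 74.
Concatenated (14 bytes): F0 93 80 AC D8 BF F2 83 87 B1 E8 A4 8C 74.

F0 93 80 AC D8 BF F2 83 87 B1 E8 A4 8C 74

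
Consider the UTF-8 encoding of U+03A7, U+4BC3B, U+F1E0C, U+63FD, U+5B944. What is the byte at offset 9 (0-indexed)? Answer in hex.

0x8C

U+03A7 → 2-byte form CE A7 at offsets 0–1.
U+4BC3B → 4-byte form F1 8B B0 BB at offsets 2–5.
U+F1E0C → 4-byte form F3 B1 B8 8C at offsets 6–9.
Offset 9 falls in char 3's range; it's byte 4 of F3 B1 B8 8C = 0x8C.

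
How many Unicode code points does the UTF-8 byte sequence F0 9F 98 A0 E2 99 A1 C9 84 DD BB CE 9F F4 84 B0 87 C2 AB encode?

Byte at offset 0: 0xF0 = 11110000 → 4-byte char (#1). Advance 4.
Byte at offset 4: 0xE2 = 11100010 → 3-byte char (#2). Advance 3.
Byte at offset 7: 0xC9 = 11001001 → 2-byte char (#3). Advance 2.
Byte at offset 9: 0xDD = 11011101 → 2-byte char (#4). Advance 2.
Byte at offset 11: 0xCE = 11001110 → 2-byte char (#5). Advance 2.
Byte at offset 13: 0xF4 = 11110100 → 4-byte char (#6). Advance 4.
Byte at offset 17: 0xC2 = 11000010 → 2-byte char (#7). Advance 2.
Reached end at offset 19 after 7 code points.

7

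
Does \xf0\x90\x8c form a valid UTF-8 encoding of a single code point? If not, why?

invalid (sequence truncated)

Leading byte 0xF0 = 11110000 → 4-byte form, but only 3 bytes are present.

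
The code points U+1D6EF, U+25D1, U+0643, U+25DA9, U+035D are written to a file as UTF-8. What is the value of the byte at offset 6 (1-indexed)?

1-indexed offset 6 is 0-indexed offset 5.
U+1D6EF → 4-byte form F0 9D 9B AF at offsets 0–3.
U+25D1 → 3-byte form E2 97 91 at offsets 4–6.
Offset 5 falls in char 2's range; it's byte 2 of E2 97 91 = 0x97.

0x97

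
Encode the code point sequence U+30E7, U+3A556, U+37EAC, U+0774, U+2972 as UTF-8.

U+30E7: 3-byte form → E3 83 A7.
U+3A556: 4-byte form → F0 BA 95 96.
U+37EAC: 4-byte form → F0 B7 BA AC.
U+0774: 2-byte form → DD B4.
U+2972: 3-byte form → E2 A5 B2.
Concatenated (16 bytes): E3 83 A7 F0 BA 95 96 F0 B7 BA AC DD B4 E2 A5 B2.

E3 83 A7 F0 BA 95 96 F0 B7 BA AC DD B4 E2 A5 B2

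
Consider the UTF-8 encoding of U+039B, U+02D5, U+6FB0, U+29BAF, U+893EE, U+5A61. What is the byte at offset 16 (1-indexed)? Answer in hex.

1-indexed offset 16 is 0-indexed offset 15.
U+039B → 2-byte form CE 9B at offsets 0–1.
U+02D5 → 2-byte form CB 95 at offsets 2–3.
U+6FB0 → 3-byte form E6 BE B0 at offsets 4–6.
U+29BAF → 4-byte form F0 A9 AE AF at offsets 7–10.
U+893EE → 4-byte form F2 89 8F AE at offsets 11–14.
U+5A61 → 3-byte form E5 A9 A1 at offsets 15–17.
Offset 15 falls in char 6's range; it's byte 1 of E5 A9 A1 = 0xE5.

0xE5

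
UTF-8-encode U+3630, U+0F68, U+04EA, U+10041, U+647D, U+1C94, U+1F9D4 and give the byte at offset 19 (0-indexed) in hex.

0x9F

U+3630 → 3-byte form E3 98 B0 at offsets 0–2.
U+0F68 → 3-byte form E0 BD A8 at offsets 3–5.
U+04EA → 2-byte form D3 AA at offsets 6–7.
U+10041 → 4-byte form F0 90 81 81 at offsets 8–11.
U+647D → 3-byte form E6 91 BD at offsets 12–14.
U+1C94 → 3-byte form E1 B2 94 at offsets 15–17.
U+1F9D4 → 4-byte form F0 9F A7 94 at offsets 18–21.
Offset 19 falls in char 7's range; it's byte 2 of F0 9F A7 94 = 0x9F.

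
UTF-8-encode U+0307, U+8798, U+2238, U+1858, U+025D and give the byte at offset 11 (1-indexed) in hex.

0x98

1-indexed offset 11 is 0-indexed offset 10.
U+0307 → 2-byte form CC 87 at offsets 0–1.
U+8798 → 3-byte form E8 9E 98 at offsets 2–4.
U+2238 → 3-byte form E2 88 B8 at offsets 5–7.
U+1858 → 3-byte form E1 A1 98 at offsets 8–10.
Offset 10 falls in char 4's range; it's byte 3 of E1 A1 98 = 0x98.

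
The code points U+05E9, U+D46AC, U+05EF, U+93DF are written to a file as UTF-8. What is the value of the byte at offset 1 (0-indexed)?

U+05E9 → 2-byte form D7 A9 at offsets 0–1.
Offset 1 falls in char 1's range; it's byte 2 of D7 A9 = 0xA9.

0xA9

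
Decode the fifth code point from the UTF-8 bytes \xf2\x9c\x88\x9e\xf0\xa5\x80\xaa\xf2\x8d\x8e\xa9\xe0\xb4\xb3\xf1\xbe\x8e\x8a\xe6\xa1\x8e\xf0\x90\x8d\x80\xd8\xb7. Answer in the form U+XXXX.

U+7E38A

Offset 0: leading byte 0xF2 = 11110010 → 4-byte char #1 = F2 9C 88 9E.
Offset 4: leading byte 0xF0 = 11110000 → 4-byte char #2 = F0 A5 80 AA.
Offset 8: leading byte 0xF2 = 11110010 → 4-byte char #3 = F2 8D 8E A9.
Offset 12: leading byte 0xE0 = 11100000 → 3-byte char #4 = E0 B4 B3.
Offset 15: leading byte 0xF1 = 11110001 → 4-byte char #5 = F1 BE 8E 8A.
Leading byte 0xF1 = 11110001 matches 11110xxx → 4-byte sequence.
Byte 1: 0xF1 = 11110001, payload 001 (3 bits).
Byte 2: 0xBE = 10111110 (10xxxxxx ✓), payload 111110.
Byte 3: 0x8E = 10001110 (10xxxxxx ✓), payload 001110.
Byte 4: 0x8A = 10001010 (10xxxxxx ✓), payload 001010.
Concatenate: 001111110001110001010 = 0x7E38A (21 bits → U+7E38A).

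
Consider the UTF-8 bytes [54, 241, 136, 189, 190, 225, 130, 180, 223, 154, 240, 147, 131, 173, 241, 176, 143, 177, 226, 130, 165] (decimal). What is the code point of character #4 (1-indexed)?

U+07DA

Offset 0: leading byte 0x36 = 00110110 → 1-byte char #1 = 36.
Offset 1: leading byte 0xF1 = 11110001 → 4-byte char #2 = F1 88 BD BE.
Offset 5: leading byte 0xE1 = 11100001 → 3-byte char #3 = E1 82 B4.
Offset 8: leading byte 0xDF = 11011111 → 2-byte char #4 = DF 9A.
Leading byte 0xDF = 11011111 matches 110xxxxx → 2-byte sequence.
Byte 1: 0xDF = 11011111, payload 11111 (5 bits).
Byte 2: 0x9A = 10011010 (10xxxxxx ✓), payload 011010.
Concatenate: 11111011010 = 0x7DA (11 bits → U+07DA).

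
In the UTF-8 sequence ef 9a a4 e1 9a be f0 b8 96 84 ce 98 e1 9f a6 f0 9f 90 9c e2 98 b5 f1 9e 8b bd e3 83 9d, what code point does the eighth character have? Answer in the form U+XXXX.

U+5E2FD

Offset 0: leading byte 0xEF = 11101111 → 3-byte char #1 = EF 9A A4.
Offset 3: leading byte 0xE1 = 11100001 → 3-byte char #2 = E1 9A BE.
Offset 6: leading byte 0xF0 = 11110000 → 4-byte char #3 = F0 B8 96 84.
Offset 10: leading byte 0xCE = 11001110 → 2-byte char #4 = CE 98.
Offset 12: leading byte 0xE1 = 11100001 → 3-byte char #5 = E1 9F A6.
Offset 15: leading byte 0xF0 = 11110000 → 4-byte char #6 = F0 9F 90 9C.
Offset 19: leading byte 0xE2 = 11100010 → 3-byte char #7 = E2 98 B5.
Offset 22: leading byte 0xF1 = 11110001 → 4-byte char #8 = F1 9E 8B BD.
Leading byte 0xF1 = 11110001 matches 11110xxx → 4-byte sequence.
Byte 1: 0xF1 = 11110001, payload 001 (3 bits).
Byte 2: 0x9E = 10011110 (10xxxxxx ✓), payload 011110.
Byte 3: 0x8B = 10001011 (10xxxxxx ✓), payload 001011.
Byte 4: 0xBD = 10111101 (10xxxxxx ✓), payload 111101.
Concatenate: 001011110001011111101 = 0x5E2FD (21 bits → U+5E2FD).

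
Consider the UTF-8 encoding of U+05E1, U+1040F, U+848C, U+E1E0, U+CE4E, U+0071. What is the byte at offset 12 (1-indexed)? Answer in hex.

1-indexed offset 12 is 0-indexed offset 11.
U+05E1 → 2-byte form D7 A1 at offsets 0–1.
U+1040F → 4-byte form F0 90 90 8F at offsets 2–5.
U+848C → 3-byte form E8 92 8C at offsets 6–8.
U+E1E0 → 3-byte form EE 87 A0 at offsets 9–11.
Offset 11 falls in char 4's range; it's byte 3 of EE 87 A0 = 0xA0.

0xA0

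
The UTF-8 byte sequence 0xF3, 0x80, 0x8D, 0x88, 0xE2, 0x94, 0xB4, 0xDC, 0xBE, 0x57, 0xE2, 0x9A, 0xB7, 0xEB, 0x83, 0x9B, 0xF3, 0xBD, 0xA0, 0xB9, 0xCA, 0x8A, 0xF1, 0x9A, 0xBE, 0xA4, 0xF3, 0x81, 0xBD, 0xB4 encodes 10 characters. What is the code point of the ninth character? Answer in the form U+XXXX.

U+5AFA4

Offset 0: leading byte 0xF3 = 11110011 → 4-byte char #1 = F3 80 8D 88.
Offset 4: leading byte 0xE2 = 11100010 → 3-byte char #2 = E2 94 B4.
Offset 7: leading byte 0xDC = 11011100 → 2-byte char #3 = DC BE.
Offset 9: leading byte 0x57 = 01010111 → 1-byte char #4 = 57.
Offset 10: leading byte 0xE2 = 11100010 → 3-byte char #5 = E2 9A B7.
Offset 13: leading byte 0xEB = 11101011 → 3-byte char #6 = EB 83 9B.
Offset 16: leading byte 0xF3 = 11110011 → 4-byte char #7 = F3 BD A0 B9.
Offset 20: leading byte 0xCA = 11001010 → 2-byte char #8 = CA 8A.
Offset 22: leading byte 0xF1 = 11110001 → 4-byte char #9 = F1 9A BE A4.
Leading byte 0xF1 = 11110001 matches 11110xxx → 4-byte sequence.
Byte 1: 0xF1 = 11110001, payload 001 (3 bits).
Byte 2: 0x9A = 10011010 (10xxxxxx ✓), payload 011010.
Byte 3: 0xBE = 10111110 (10xxxxxx ✓), payload 111110.
Byte 4: 0xA4 = 10100100 (10xxxxxx ✓), payload 100100.
Concatenate: 001011010111110100100 = 0x5AFA4 (21 bits → U+5AFA4).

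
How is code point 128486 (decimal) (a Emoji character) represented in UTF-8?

U+1F5E6 = 0x1F5E6 = 128486 decimal. In range U+10000–U+10FFFF → 4-byte form: 11110xxx 10xxxxxx 10xxxxxx 10xxxxxx.
Binary (21 bits): 000011111010111100110.
Split 3+6+6+6: 000 | 011111 | 010111 | 100110.
Byte 1: 11110000 = 0xF0.
Byte 2: 10011111 = 0x9F.
Byte 3: 10010111 = 0x97.
Byte 4: 10100110 = 0xA6.

F0 9F 97 A6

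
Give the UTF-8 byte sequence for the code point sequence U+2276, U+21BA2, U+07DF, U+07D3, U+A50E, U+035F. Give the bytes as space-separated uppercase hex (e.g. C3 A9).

U+2276: 3-byte form → E2 89 B6.
U+21BA2: 4-byte form → F0 A1 AE A2.
U+07DF: 2-byte form → DF 9F.
U+07D3: 2-byte form → DF 93.
U+A50E: 3-byte form → EA 94 8E.
U+035F: 2-byte form → CD 9F.
Concatenated (16 bytes): E2 89 B6 F0 A1 AE A2 DF 9F DF 93 EA 94 8E CD 9F.

E2 89 B6 F0 A1 AE A2 DF 9F DF 93 EA 94 8E CD 9F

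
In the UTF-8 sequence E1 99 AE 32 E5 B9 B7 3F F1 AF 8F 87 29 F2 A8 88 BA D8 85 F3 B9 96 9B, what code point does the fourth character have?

U+003F

Offset 0: leading byte 0xE1 = 11100001 → 3-byte char #1 = E1 99 AE.
Offset 3: leading byte 0x32 = 00110010 → 1-byte char #2 = 32.
Offset 4: leading byte 0xE5 = 11100101 → 3-byte char #3 = E5 B9 B7.
Offset 7: leading byte 0x3F = 00111111 → 1-byte char #4 = 3F.
Leading byte 0x3F = 00111111 matches 0xxxxxxx → 1-byte sequence.
Byte 1: 0x3F = 00111111, payload 0111111 (7 bits).
Concatenate: 0111111 = 0x3F (7 bits → U+003F).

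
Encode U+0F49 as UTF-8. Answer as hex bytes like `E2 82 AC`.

E0 BD 89

U+0F49 = 0xF49 = 3913 decimal. In range U+0800–U+FFFF → 3-byte form: 1110xxxx 10xxxxxx 10xxxxxx.
Binary (16 bits): 0000111101001001.
Split 4+6+6: 0000 | 111101 | 001001.
Byte 1: 11100000 = 0xE0.
Byte 2: 10111101 = 0xBD.
Byte 3: 10001001 = 0x89.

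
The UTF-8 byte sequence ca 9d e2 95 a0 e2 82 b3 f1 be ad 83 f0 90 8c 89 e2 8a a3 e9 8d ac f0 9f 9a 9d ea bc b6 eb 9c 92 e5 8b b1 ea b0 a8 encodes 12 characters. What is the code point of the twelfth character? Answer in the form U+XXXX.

U+AC28

Offset 0: leading byte 0xCA = 11001010 → 2-byte char #1 = CA 9D.
Offset 2: leading byte 0xE2 = 11100010 → 3-byte char #2 = E2 95 A0.
Offset 5: leading byte 0xE2 = 11100010 → 3-byte char #3 = E2 82 B3.
Offset 8: leading byte 0xF1 = 11110001 → 4-byte char #4 = F1 BE AD 83.
Offset 12: leading byte 0xF0 = 11110000 → 4-byte char #5 = F0 90 8C 89.
Offset 16: leading byte 0xE2 = 11100010 → 3-byte char #6 = E2 8A A3.
Offset 19: leading byte 0xE9 = 11101001 → 3-byte char #7 = E9 8D AC.
Offset 22: leading byte 0xF0 = 11110000 → 4-byte char #8 = F0 9F 9A 9D.
Offset 26: leading byte 0xEA = 11101010 → 3-byte char #9 = EA BC B6.
Offset 29: leading byte 0xEB = 11101011 → 3-byte char #10 = EB 9C 92.
Offset 32: leading byte 0xE5 = 11100101 → 3-byte char #11 = E5 8B B1.
Offset 35: leading byte 0xEA = 11101010 → 3-byte char #12 = EA B0 A8.
Leading byte 0xEA = 11101010 matches 1110xxxx → 3-byte sequence.
Byte 1: 0xEA = 11101010, payload 1010 (4 bits).
Byte 2: 0xB0 = 10110000 (10xxxxxx ✓), payload 110000.
Byte 3: 0xA8 = 10101000 (10xxxxxx ✓), payload 101000.
Concatenate: 1010110000101000 = 0xAC28 (16 bits → U+AC28).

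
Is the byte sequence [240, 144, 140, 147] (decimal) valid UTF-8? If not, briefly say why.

valid

Leading byte 0xF0 = 11110000 → 4-byte form.
Continuation bytes 0x90=10010000, 0x8C=10001100, 0x93=10010011 all match 10xxxxxx.
Decoded value 0x10313 is ≥ 0x10000 (shortest form) and not a surrogate.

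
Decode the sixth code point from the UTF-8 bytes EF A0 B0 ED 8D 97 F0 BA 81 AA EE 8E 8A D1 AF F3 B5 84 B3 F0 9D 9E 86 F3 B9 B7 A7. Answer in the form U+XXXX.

U+F5133

Offset 0: leading byte 0xEF = 11101111 → 3-byte char #1 = EF A0 B0.
Offset 3: leading byte 0xED = 11101101 → 3-byte char #2 = ED 8D 97.
Offset 6: leading byte 0xF0 = 11110000 → 4-byte char #3 = F0 BA 81 AA.
Offset 10: leading byte 0xEE = 11101110 → 3-byte char #4 = EE 8E 8A.
Offset 13: leading byte 0xD1 = 11010001 → 2-byte char #5 = D1 AF.
Offset 15: leading byte 0xF3 = 11110011 → 4-byte char #6 = F3 B5 84 B3.
Leading byte 0xF3 = 11110011 matches 11110xxx → 4-byte sequence.
Byte 1: 0xF3 = 11110011, payload 011 (3 bits).
Byte 2: 0xB5 = 10110101 (10xxxxxx ✓), payload 110101.
Byte 3: 0x84 = 10000100 (10xxxxxx ✓), payload 000100.
Byte 4: 0xB3 = 10110011 (10xxxxxx ✓), payload 110011.
Concatenate: 011110101000100110011 = 0xF5133 (21 bits → U+F5133).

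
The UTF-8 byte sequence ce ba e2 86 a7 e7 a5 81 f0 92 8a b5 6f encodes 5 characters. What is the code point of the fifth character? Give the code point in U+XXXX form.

Offset 0: leading byte 0xCE = 11001110 → 2-byte char #1 = CE BA.
Offset 2: leading byte 0xE2 = 11100010 → 3-byte char #2 = E2 86 A7.
Offset 5: leading byte 0xE7 = 11100111 → 3-byte char #3 = E7 A5 81.
Offset 8: leading byte 0xF0 = 11110000 → 4-byte char #4 = F0 92 8A B5.
Offset 12: leading byte 0x6F = 01101111 → 1-byte char #5 = 6F.
Leading byte 0x6F = 01101111 matches 0xxxxxxx → 1-byte sequence.
Byte 1: 0x6F = 01101111, payload 1101111 (7 bits).
Concatenate: 1101111 = 0x6F (7 bits → U+006F).

U+006F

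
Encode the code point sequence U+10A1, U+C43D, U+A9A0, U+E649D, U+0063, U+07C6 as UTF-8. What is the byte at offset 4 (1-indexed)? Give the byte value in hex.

1-indexed offset 4 is 0-indexed offset 3.
U+10A1 → 3-byte form E1 82 A1 at offsets 0–2.
U+C43D → 3-byte form EC 90 BD at offsets 3–5.
Offset 3 falls in char 2's range; it's byte 1 of EC 90 BD = 0xEC.

0xEC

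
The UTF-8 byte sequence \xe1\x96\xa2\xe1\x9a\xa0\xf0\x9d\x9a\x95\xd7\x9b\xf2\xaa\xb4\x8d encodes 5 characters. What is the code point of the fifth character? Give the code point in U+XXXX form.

Offset 0: leading byte 0xE1 = 11100001 → 3-byte char #1 = E1 96 A2.
Offset 3: leading byte 0xE1 = 11100001 → 3-byte char #2 = E1 9A A0.
Offset 6: leading byte 0xF0 = 11110000 → 4-byte char #3 = F0 9D 9A 95.
Offset 10: leading byte 0xD7 = 11010111 → 2-byte char #4 = D7 9B.
Offset 12: leading byte 0xF2 = 11110010 → 4-byte char #5 = F2 AA B4 8D.
Leading byte 0xF2 = 11110010 matches 11110xxx → 4-byte sequence.
Byte 1: 0xF2 = 11110010, payload 010 (3 bits).
Byte 2: 0xAA = 10101010 (10xxxxxx ✓), payload 101010.
Byte 3: 0xB4 = 10110100 (10xxxxxx ✓), payload 110100.
Byte 4: 0x8D = 10001101 (10xxxxxx ✓), payload 001101.
Concatenate: 010101010110100001101 = 0xAAD0D (21 bits → U+AAD0D).

U+AAD0D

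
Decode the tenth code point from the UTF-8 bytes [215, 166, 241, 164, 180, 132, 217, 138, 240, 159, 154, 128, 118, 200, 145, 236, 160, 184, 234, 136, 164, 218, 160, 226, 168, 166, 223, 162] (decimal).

Offset 0: leading byte 0xD7 = 11010111 → 2-byte char #1 = D7 A6.
Offset 2: leading byte 0xF1 = 11110001 → 4-byte char #2 = F1 A4 B4 84.
Offset 6: leading byte 0xD9 = 11011001 → 2-byte char #3 = D9 8A.
Offset 8: leading byte 0xF0 = 11110000 → 4-byte char #4 = F0 9F 9A 80.
Offset 12: leading byte 0x76 = 01110110 → 1-byte char #5 = 76.
Offset 13: leading byte 0xC8 = 11001000 → 2-byte char #6 = C8 91.
Offset 15: leading byte 0xEC = 11101100 → 3-byte char #7 = EC A0 B8.
Offset 18: leading byte 0xEA = 11101010 → 3-byte char #8 = EA 88 A4.
Offset 21: leading byte 0xDA = 11011010 → 2-byte char #9 = DA A0.
Offset 23: leading byte 0xE2 = 11100010 → 3-byte char #10 = E2 A8 A6.
Leading byte 0xE2 = 11100010 matches 1110xxxx → 3-byte sequence.
Byte 1: 0xE2 = 11100010, payload 0010 (4 bits).
Byte 2: 0xA8 = 10101000 (10xxxxxx ✓), payload 101000.
Byte 3: 0xA6 = 10100110 (10xxxxxx ✓), payload 100110.
Concatenate: 0010101000100110 = 0x2A26 (16 bits → U+2A26).

U+2A26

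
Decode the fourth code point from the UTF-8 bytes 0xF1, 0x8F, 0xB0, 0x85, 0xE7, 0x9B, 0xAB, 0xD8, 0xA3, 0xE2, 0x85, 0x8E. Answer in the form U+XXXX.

Offset 0: leading byte 0xF1 = 11110001 → 4-byte char #1 = F1 8F B0 85.
Offset 4: leading byte 0xE7 = 11100111 → 3-byte char #2 = E7 9B AB.
Offset 7: leading byte 0xD8 = 11011000 → 2-byte char #3 = D8 A3.
Offset 9: leading byte 0xE2 = 11100010 → 3-byte char #4 = E2 85 8E.
Leading byte 0xE2 = 11100010 matches 1110xxxx → 3-byte sequence.
Byte 1: 0xE2 = 11100010, payload 0010 (4 bits).
Byte 2: 0x85 = 10000101 (10xxxxxx ✓), payload 000101.
Byte 3: 0x8E = 10001110 (10xxxxxx ✓), payload 001110.
Concatenate: 0010000101001110 = 0x214E (16 bits → U+214E).

U+214E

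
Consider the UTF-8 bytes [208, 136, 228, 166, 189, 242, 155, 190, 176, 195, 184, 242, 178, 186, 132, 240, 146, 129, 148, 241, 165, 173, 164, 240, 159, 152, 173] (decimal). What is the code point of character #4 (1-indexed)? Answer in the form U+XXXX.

U+00F8

Offset 0: leading byte 0xD0 = 11010000 → 2-byte char #1 = D0 88.
Offset 2: leading byte 0xE4 = 11100100 → 3-byte char #2 = E4 A6 BD.
Offset 5: leading byte 0xF2 = 11110010 → 4-byte char #3 = F2 9B BE B0.
Offset 9: leading byte 0xC3 = 11000011 → 2-byte char #4 = C3 B8.
Leading byte 0xC3 = 11000011 matches 110xxxxx → 2-byte sequence.
Byte 1: 0xC3 = 11000011, payload 00011 (5 bits).
Byte 2: 0xB8 = 10111000 (10xxxxxx ✓), payload 111000.
Concatenate: 00011111000 = 0xF8 (11 bits → U+00F8).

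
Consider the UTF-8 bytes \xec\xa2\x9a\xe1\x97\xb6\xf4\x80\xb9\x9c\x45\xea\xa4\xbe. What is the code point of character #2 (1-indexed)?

U+15F6

Offset 0: leading byte 0xEC = 11101100 → 3-byte char #1 = EC A2 9A.
Offset 3: leading byte 0xE1 = 11100001 → 3-byte char #2 = E1 97 B6.
Leading byte 0xE1 = 11100001 matches 1110xxxx → 3-byte sequence.
Byte 1: 0xE1 = 11100001, payload 0001 (4 bits).
Byte 2: 0x97 = 10010111 (10xxxxxx ✓), payload 010111.
Byte 3: 0xB6 = 10110110 (10xxxxxx ✓), payload 110110.
Concatenate: 0001010111110110 = 0x15F6 (16 bits → U+15F6).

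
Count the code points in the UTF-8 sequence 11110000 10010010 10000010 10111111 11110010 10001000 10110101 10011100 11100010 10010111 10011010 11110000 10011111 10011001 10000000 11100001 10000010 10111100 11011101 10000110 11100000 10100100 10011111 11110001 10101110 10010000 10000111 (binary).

Byte at offset 0: 0xF0 = 11110000 → 4-byte char (#1). Advance 4.
Byte at offset 4: 0xF2 = 11110010 → 4-byte char (#2). Advance 4.
Byte at offset 8: 0xE2 = 11100010 → 3-byte char (#3). Advance 3.
Byte at offset 11: 0xF0 = 11110000 → 4-byte char (#4). Advance 4.
Byte at offset 15: 0xE1 = 11100001 → 3-byte char (#5). Advance 3.
Byte at offset 18: 0xDD = 11011101 → 2-byte char (#6). Advance 2.
Byte at offset 20: 0xE0 = 11100000 → 3-byte char (#7). Advance 3.
Byte at offset 23: 0xF1 = 11110001 → 4-byte char (#8). Advance 4.
Reached end at offset 27 after 8 code points.

8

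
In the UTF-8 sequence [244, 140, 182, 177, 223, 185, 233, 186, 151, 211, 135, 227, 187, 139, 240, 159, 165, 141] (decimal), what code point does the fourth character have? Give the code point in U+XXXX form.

Offset 0: leading byte 0xF4 = 11110100 → 4-byte char #1 = F4 8C B6 B1.
Offset 4: leading byte 0xDF = 11011111 → 2-byte char #2 = DF B9.
Offset 6: leading byte 0xE9 = 11101001 → 3-byte char #3 = E9 BA 97.
Offset 9: leading byte 0xD3 = 11010011 → 2-byte char #4 = D3 87.
Leading byte 0xD3 = 11010011 matches 110xxxxx → 2-byte sequence.
Byte 1: 0xD3 = 11010011, payload 10011 (5 bits).
Byte 2: 0x87 = 10000111 (10xxxxxx ✓), payload 000111.
Concatenate: 10011000111 = 0x4C7 (11 bits → U+04C7).

U+04C7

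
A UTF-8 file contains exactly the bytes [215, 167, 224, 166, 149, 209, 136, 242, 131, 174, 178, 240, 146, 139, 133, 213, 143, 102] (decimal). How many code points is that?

7

Byte at offset 0: 0xD7 = 11010111 → 2-byte char (#1). Advance 2.
Byte at offset 2: 0xE0 = 11100000 → 3-byte char (#2). Advance 3.
Byte at offset 5: 0xD1 = 11010001 → 2-byte char (#3). Advance 2.
Byte at offset 7: 0xF2 = 11110010 → 4-byte char (#4). Advance 4.
Byte at offset 11: 0xF0 = 11110000 → 4-byte char (#5). Advance 4.
Byte at offset 15: 0xD5 = 11010101 → 2-byte char (#6). Advance 2.
Byte at offset 17: 0x66 = 01100110 → 1-byte char (#7). Advance 1.
Reached end at offset 18 after 7 code points.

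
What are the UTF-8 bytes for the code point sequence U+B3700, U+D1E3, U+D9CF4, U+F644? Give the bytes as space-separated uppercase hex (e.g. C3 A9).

U+B3700: 4-byte form → F2 B3 9C 80.
U+D1E3: 3-byte form → ED 87 A3.
U+D9CF4: 4-byte form → F3 99 B3 B4.
U+F644: 3-byte form → EF 99 84.
Concatenated (14 bytes): F2 B3 9C 80 ED 87 A3 F3 99 B3 B4 EF 99 84.

F2 B3 9C 80 ED 87 A3 F3 99 B3 B4 EF 99 84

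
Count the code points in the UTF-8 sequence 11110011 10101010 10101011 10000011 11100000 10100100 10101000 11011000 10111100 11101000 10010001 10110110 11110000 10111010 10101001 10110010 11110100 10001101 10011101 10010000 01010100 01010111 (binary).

8

Byte at offset 0: 0xF3 = 11110011 → 4-byte char (#1). Advance 4.
Byte at offset 4: 0xE0 = 11100000 → 3-byte char (#2). Advance 3.
Byte at offset 7: 0xD8 = 11011000 → 2-byte char (#3). Advance 2.
Byte at offset 9: 0xE8 = 11101000 → 3-byte char (#4). Advance 3.
Byte at offset 12: 0xF0 = 11110000 → 4-byte char (#5). Advance 4.
Byte at offset 16: 0xF4 = 11110100 → 4-byte char (#6). Advance 4.
Byte at offset 20: 0x54 = 01010100 → 1-byte char (#7). Advance 1.
Byte at offset 21: 0x57 = 01010111 → 1-byte char (#8). Advance 1.
Reached end at offset 22 after 8 code points.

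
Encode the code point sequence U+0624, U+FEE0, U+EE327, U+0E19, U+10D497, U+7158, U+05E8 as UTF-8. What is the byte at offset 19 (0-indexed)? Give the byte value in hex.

U+0624 → 2-byte form D8 A4 at offsets 0–1.
U+FEE0 → 3-byte form EF BB A0 at offsets 2–4.
U+EE327 → 4-byte form F3 AE 8C A7 at offsets 5–8.
U+0E19 → 3-byte form E0 B8 99 at offsets 9–11.
U+10D497 → 4-byte form F4 8D 92 97 at offsets 12–15.
U+7158 → 3-byte form E7 85 98 at offsets 16–18.
U+05E8 → 2-byte form D7 A8 at offsets 19–20.
Offset 19 falls in char 7's range; it's byte 1 of D7 A8 = 0xD7.

0xD7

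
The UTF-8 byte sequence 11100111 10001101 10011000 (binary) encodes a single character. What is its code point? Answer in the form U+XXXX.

Leading byte 0xE7 = 11100111 matches 1110xxxx → 3-byte sequence.
Byte 1: 0xE7 = 11100111, payload 0111 (4 bits).
Byte 2: 0x8D = 10001101 (10xxxxxx ✓), payload 001101.
Byte 3: 0x98 = 10011000 (10xxxxxx ✓), payload 011000.
Concatenate: 0111001101011000 = 0x7358 (16 bits → U+7358).

U+7358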